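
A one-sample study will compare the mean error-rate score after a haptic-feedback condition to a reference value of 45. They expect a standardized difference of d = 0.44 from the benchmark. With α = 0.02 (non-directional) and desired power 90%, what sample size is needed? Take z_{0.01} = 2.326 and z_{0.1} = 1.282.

For a one-sample test: n = ((z_{α/2} + z_β) / d)².
z_{α/2} + z_β = 2.326 + 1.282 = 3.608.
n = (3.608 / 0.44)² = 8.200² = 67.24.
Round up.

n = 68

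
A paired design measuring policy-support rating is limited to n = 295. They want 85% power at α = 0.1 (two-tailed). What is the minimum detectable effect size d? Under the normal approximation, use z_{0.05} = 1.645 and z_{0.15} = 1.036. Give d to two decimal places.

d_min ≈ 0.16

For a single sample (or paired design) of n = 295: d_min = (z_{α/2} + z_β)/√n.
z-sum = 1.645 + 1.036 = 2.681.
d_min = 2.681 / √295 = 2.681 / 17.176 = 0.156.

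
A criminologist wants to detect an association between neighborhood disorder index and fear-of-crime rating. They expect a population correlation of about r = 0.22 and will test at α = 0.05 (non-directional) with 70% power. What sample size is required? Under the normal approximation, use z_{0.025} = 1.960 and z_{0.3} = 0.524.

Fisher's z: C = ½·ln((1+r)/(1−r)) = ½·ln(1.5641) = 0.2237.
n = ((z_{α/2} + z_β)/C)² + 3.
(1.960 + 0.524) / 0.2237 = 2.484 / 0.2237 = 11.104.
n = 11.104² + 3 = 123.30 + 3 = 126.3.
Round up.

n = 127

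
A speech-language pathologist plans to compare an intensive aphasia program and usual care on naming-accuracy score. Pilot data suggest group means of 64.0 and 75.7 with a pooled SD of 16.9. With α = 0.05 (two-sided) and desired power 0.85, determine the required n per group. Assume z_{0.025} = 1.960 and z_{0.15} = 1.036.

Cohen's d = |M₁ − M₂| / SD_pooled = |64.0 − 75.7| / 16.9 = 11.7 / 16.9 = 0.692.
For two independent groups with equal n: n = 2·((z_{α/2} + z_β) / d)².
z_{α/2} + z_β = 1.960 + 1.036 = 2.996.
n = 2 × (2.996 / 0.692)² = 2 × 4.329² = 2 × 18.74 = 37.5.
Round up to the next whole participant.

n = 38 per group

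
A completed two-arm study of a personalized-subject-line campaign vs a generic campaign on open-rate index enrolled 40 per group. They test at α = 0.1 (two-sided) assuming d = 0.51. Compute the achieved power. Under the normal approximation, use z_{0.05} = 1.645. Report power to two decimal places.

For two equal groups, power = Φ(d·√(n/2) − z_{α/2}).
d·√(n/2) = 0.51 × √(40/2) = 0.51 × 4.472 = 2.281.
z_β = 2.281 − 1.645 = 0.636.
Power = Φ(0.636) = 0.738.

power ≈ 0.74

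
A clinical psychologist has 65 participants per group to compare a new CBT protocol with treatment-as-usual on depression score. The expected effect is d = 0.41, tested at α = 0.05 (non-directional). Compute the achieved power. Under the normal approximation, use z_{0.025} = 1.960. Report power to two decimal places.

power ≈ 0.65

For two equal groups, power = Φ(d·√(n/2) − z_{α/2}).
d·√(n/2) = 0.41 × √(65/2) = 0.41 × 5.701 = 2.337.
z_β = 2.337 − 1.960 = 0.377.
Power = Φ(0.377) = 0.647.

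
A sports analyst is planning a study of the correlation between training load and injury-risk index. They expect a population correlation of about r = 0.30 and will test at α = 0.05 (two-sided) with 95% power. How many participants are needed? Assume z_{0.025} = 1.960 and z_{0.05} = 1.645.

Fisher's z: C = ½·ln((1+r)/(1−r)) = ½·ln(1.8571) = 0.3095.
n = ((z_{α/2} + z_β)/C)² + 3.
(1.960 + 1.645) / 0.3095 = 3.605 / 0.3095 = 11.648.
n = 11.648² + 3 = 135.67 + 3 = 138.7.
Round up.

n = 139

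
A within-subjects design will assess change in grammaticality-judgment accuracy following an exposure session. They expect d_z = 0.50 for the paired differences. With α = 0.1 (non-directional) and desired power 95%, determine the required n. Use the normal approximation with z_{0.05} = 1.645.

n = 44 pairs

For a paired (one-sample on differences) test: n = ((z_{α/2} + z_β) / d)².
z_{α/2} + z_β = 1.645 + 1.645 = 3.290.
n = (3.290 / 0.50)² = 6.580² = 43.30.
Round up.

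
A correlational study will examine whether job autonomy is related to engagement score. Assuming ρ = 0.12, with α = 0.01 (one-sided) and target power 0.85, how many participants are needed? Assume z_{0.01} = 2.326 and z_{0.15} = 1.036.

Fisher's z: C = ½·ln((1+r)/(1−r)) = ½·ln(1.2727) = 0.1206.
n = ((z_{α} + z_β)/C)² + 3.
(2.326 + 1.036) / 0.1206 = 3.362 / 0.1206 = 27.877.
n = 27.877² + 3 = 777.14 + 3 = 780.1.
Round up.

n = 781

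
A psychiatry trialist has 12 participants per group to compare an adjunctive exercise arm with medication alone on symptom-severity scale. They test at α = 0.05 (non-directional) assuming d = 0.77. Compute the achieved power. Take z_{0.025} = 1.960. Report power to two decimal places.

power ≈ 0.47

For two equal groups, power = Φ(d·√(n/2) − z_{α/2}).
d·√(n/2) = 0.77 × √(12/2) = 0.77 × 2.449 = 1.886.
z_β = 1.886 − 1.960 = -0.074.
Power = Φ(-0.074) = 0.471.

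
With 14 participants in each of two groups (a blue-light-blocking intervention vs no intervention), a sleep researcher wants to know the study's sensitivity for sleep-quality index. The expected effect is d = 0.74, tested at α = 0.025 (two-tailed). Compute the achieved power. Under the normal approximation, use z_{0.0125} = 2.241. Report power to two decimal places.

For two equal groups, power = Φ(d·√(n/2) − z_{α/2}).
d·√(n/2) = 0.74 × √(14/2) = 0.74 × 2.646 = 1.958.
z_β = 1.958 − 2.241 = -0.283.
Power = Φ(-0.283) = 0.389.

power ≈ 0.39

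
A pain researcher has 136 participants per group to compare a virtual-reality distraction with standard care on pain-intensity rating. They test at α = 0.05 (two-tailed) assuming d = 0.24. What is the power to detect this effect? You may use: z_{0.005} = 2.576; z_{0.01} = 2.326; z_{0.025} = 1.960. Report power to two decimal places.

For two equal groups, power = Φ(d·√(n/2) − z_{α/2}).
d·√(n/2) = 0.24 × √(136/2) = 0.24 × 8.246 = 1.979.
z_β = 1.979 − 1.960 = 0.019.
Power = Φ(0.019) = 0.508.

power ≈ 0.51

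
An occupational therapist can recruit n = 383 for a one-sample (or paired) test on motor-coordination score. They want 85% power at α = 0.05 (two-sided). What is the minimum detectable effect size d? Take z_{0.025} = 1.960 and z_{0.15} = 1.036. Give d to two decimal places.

For a single sample (or paired design) of n = 383: d_min = (z_{α/2} + z_β)/√n.
z-sum = 1.960 + 1.036 = 2.996.
d_min = 2.996 / √383 = 2.996 / 19.570 = 0.153.

d_min ≈ 0.15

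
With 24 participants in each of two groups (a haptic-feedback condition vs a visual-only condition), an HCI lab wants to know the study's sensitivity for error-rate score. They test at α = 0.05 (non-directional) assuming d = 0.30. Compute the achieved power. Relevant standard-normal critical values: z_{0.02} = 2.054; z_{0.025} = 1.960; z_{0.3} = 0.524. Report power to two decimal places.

For two equal groups, power = Φ(d·√(n/2) − z_{α/2}).
d·√(n/2) = 0.30 × √(24/2) = 0.30 × 3.464 = 1.039.
z_β = 1.039 − 1.960 = -0.921.
Power = Φ(-0.921) = 0.179.

power ≈ 0.18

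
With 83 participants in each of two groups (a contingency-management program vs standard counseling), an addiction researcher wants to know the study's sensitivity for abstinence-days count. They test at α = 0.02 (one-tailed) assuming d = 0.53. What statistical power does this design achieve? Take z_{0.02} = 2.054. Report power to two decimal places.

power ≈ 0.91

For two equal groups, power = Φ(d·√(n/2) − z_{α}).
d·√(n/2) = 0.53 × √(83/2) = 0.53 × 6.442 = 3.414.
z_β = 3.414 − 2.054 = 1.360.
Power = Φ(1.360) = 0.913.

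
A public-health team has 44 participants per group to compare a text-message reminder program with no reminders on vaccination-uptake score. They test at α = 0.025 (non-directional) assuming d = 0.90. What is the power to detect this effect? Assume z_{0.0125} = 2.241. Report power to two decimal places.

For two equal groups, power = Φ(d·√(n/2) − z_{α/2}).
d·√(n/2) = 0.90 × √(44/2) = 0.90 × 4.690 = 4.221.
z_β = 4.221 − 2.241 = 1.980.
Power = Φ(1.980) = 0.976.

power ≈ 0.98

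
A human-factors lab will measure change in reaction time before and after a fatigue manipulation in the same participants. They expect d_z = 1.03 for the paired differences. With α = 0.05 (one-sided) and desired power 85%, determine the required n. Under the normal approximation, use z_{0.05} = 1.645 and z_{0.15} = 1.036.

For a paired (one-sample on differences) test: n = ((z_{α} + z_β) / d)².
z_{α} + z_β = 1.645 + 1.036 = 2.681.
n = (2.681 / 1.03)² = 2.603² = 6.78.
Round up.

n = 7 pairs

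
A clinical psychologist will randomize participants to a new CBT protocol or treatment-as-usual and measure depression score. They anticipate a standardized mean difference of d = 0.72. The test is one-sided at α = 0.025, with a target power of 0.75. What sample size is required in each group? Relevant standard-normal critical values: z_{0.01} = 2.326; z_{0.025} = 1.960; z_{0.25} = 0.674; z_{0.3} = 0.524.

n = 27 per group

For two independent groups with equal n: n = 2·((z_{α} + z_β) / d)².
z_{α} + z_β = 1.960 + 0.674 = 2.634.
n = 2 × (2.634 / 0.72)² = 2 × 3.658² = 2 × 13.38 = 26.8.
Round up to the next whole participant.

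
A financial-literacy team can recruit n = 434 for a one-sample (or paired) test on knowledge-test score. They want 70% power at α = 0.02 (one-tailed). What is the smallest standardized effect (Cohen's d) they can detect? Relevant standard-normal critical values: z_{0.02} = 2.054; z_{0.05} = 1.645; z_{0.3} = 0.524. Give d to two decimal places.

For a single sample (or paired design) of n = 434: d_min = (z_{α} + z_β)/√n.
z-sum = 2.054 + 0.524 = 2.578.
d_min = 2.578 / √434 = 2.578 / 20.833 = 0.124.

d_min ≈ 0.12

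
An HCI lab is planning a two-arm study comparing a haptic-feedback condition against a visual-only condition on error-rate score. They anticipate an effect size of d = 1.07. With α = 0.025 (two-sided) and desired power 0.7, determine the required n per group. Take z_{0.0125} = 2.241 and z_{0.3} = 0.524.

For two independent groups with equal n: n = 2·((z_{α/2} + z_β) / d)².
z_{α/2} + z_β = 2.241 + 0.524 = 2.765.
n = 2 × (2.765 / 1.07)² = 2 × 2.584² = 2 × 6.68 = 13.4.
Round up to the next whole participant.

n = 14 per group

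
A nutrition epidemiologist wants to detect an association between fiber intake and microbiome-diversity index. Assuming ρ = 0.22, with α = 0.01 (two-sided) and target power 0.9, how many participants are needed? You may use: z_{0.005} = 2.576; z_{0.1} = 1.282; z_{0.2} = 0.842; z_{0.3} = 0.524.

n = 301

Fisher's z: C = ½·ln((1+r)/(1−r)) = ½·ln(1.5641) = 0.2237.
n = ((z_{α/2} + z_β)/C)² + 3.
(2.576 + 1.282) / 0.2237 = 3.858 / 0.2237 = 17.246.
n = 17.246² + 3 = 297.44 + 3 = 300.4.
Round up.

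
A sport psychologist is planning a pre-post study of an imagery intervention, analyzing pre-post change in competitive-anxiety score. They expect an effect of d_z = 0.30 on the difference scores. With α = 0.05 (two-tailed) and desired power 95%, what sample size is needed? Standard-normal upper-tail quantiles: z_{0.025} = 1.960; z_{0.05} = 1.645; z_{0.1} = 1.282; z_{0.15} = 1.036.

n = 145 pairs

For a paired (one-sample on differences) test: n = ((z_{α/2} + z_β) / d)².
z_{α/2} + z_β = 1.960 + 1.645 = 3.605.
n = (3.605 / 0.30)² = 12.017² = 144.40.
Round up.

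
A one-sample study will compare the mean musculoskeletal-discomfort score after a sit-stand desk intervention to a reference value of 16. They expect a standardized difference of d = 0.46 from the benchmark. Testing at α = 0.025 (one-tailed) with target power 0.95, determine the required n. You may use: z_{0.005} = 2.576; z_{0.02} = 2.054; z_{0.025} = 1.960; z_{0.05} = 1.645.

For a one-sample test: n = ((z_{α} + z_β) / d)².
z_{α} + z_β = 1.960 + 1.645 = 3.605.
n = (3.605 / 0.46)² = 7.837² = 61.42.
Round up.

n = 62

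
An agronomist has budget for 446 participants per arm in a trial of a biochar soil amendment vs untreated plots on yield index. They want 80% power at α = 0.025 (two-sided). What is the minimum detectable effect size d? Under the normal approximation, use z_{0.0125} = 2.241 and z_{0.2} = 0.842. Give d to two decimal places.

d_min ≈ 0.21

For two independent groups of n = 446 each: d_min = (z_{α/2} + z_β)·√(2/n).
z-sum = 2.241 + 0.842 = 3.083.
d_min = 3.083 × √(2/446) = 3.083 × 0.0670 = 0.206.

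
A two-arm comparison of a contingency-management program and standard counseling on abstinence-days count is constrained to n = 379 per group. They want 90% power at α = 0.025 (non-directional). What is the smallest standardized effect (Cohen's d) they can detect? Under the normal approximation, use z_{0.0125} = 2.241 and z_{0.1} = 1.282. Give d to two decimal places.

d_min ≈ 0.26

For two independent groups of n = 379 each: d_min = (z_{α/2} + z_β)·√(2/n).
z-sum = 2.241 + 1.282 = 3.523.
d_min = 3.523 × √(2/379) = 3.523 × 0.0726 = 0.256.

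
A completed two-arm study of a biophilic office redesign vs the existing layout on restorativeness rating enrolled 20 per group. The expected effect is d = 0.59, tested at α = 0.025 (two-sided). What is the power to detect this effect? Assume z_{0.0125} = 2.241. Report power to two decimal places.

For two equal groups, power = Φ(d·√(n/2) − z_{α/2}).
d·√(n/2) = 0.59 × √(20/2) = 0.59 × 3.162 = 1.866.
z_β = 1.866 − 2.241 = -0.375.
Power = Φ(-0.375) = 0.354.

power ≈ 0.35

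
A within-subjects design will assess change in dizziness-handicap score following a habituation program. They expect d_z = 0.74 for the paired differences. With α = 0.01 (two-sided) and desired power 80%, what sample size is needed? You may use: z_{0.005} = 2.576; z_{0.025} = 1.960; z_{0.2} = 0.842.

For a paired (one-sample on differences) test: n = ((z_{α/2} + z_β) / d)².
z_{α/2} + z_β = 2.576 + 0.842 = 3.418.
n = (3.418 / 0.74)² = 4.619² = 21.33.
Round up.

n = 22 pairs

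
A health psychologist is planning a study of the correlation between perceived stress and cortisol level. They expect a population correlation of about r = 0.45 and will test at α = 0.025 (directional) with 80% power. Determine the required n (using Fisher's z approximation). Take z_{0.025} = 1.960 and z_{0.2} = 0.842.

n = 37

Fisher's z: C = ½·ln((1+r)/(1−r)) = ½·ln(2.6364) = 0.4847.
n = ((z_{α} + z_β)/C)² + 3.
(1.960 + 0.842) / 0.4847 = 2.802 / 0.4847 = 5.781.
n = 5.781² + 3 = 33.42 + 3 = 36.4.
Round up.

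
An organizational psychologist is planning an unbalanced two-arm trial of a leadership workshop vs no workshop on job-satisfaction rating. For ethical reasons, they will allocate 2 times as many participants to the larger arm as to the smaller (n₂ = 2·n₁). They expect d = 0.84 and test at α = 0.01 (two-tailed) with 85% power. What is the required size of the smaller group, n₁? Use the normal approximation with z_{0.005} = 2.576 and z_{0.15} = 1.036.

n₁ = 28

With allocation ratio k = n₂/n₁ = 2, Var(x̄₁−x̄₂) = σ²(1/n₁ + 1/(k·n₁)) = σ²·(k+1)/(k·n₁).
So n₁ = (1 + 1/k)·((z_{α/2} + z_β)/d)² = 1.500 × (3.612/0.84)².
n₁ = 1.500 × 18.49 = 27.7.
Round up: n₁ = 28, giving n₂ = 2 × 28 = 56.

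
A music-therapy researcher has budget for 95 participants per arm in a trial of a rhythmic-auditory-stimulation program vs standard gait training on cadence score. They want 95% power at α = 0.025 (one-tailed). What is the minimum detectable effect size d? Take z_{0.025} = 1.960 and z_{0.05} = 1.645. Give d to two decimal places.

d_min ≈ 0.52

For two independent groups of n = 95 each: d_min = (z_{α} + z_β)·√(2/n).
z-sum = 1.960 + 1.645 = 3.605.
d_min = 3.605 × √(2/95) = 3.605 × 0.1451 = 0.523.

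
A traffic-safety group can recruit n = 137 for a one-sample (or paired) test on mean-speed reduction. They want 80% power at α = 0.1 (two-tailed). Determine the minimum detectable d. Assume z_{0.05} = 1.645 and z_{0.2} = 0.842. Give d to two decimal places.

For a single sample (or paired design) of n = 137: d_min = (z_{α/2} + z_β)/√n.
z-sum = 1.645 + 0.842 = 2.487.
d_min = 2.487 / √137 = 2.487 / 11.705 = 0.212.

d_min ≈ 0.21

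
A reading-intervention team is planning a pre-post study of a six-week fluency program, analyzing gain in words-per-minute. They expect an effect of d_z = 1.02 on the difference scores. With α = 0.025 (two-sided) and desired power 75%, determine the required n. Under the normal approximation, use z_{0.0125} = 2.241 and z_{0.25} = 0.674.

n = 9 pairs

For a paired (one-sample on differences) test: n = ((z_{α/2} + z_β) / d)².
z_{α/2} + z_β = 2.241 + 0.674 = 2.915.
n = (2.915 / 1.02)² = 2.858² = 8.17.
Round up.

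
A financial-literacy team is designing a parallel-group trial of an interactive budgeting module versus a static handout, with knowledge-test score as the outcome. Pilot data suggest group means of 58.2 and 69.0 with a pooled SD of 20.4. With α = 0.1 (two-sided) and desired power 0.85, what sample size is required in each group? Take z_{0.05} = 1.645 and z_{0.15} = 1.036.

Cohen's d = |M₁ − M₂| / SD_pooled = |58.2 − 69.0| / 20.4 = 10.8 / 20.4 = 0.529.
For two independent groups with equal n: n = 2·((z_{α/2} + z_β) / d)².
z_{α/2} + z_β = 1.645 + 1.036 = 2.681.
n = 2 × (2.681 / 0.529)² = 2 × 5.068² = 2 × 25.69 = 51.4.
Round up to the next whole participant.

n = 52 per group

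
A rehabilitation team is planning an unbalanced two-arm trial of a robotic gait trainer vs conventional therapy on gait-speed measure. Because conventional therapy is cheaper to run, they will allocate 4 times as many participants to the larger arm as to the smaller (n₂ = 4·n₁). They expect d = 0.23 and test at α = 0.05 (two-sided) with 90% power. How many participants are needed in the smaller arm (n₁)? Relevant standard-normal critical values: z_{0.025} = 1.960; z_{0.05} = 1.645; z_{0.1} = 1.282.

n₁ = 249

With allocation ratio k = n₂/n₁ = 4, Var(x̄₁−x̄₂) = σ²(1/n₁ + 1/(k·n₁)) = σ²·(k+1)/(k·n₁).
So n₁ = (1 + 1/k)·((z_{α/2} + z_β)/d)² = 1.250 × (3.242/0.23)².
n₁ = 1.250 × 198.69 = 248.4.
Round up: n₁ = 249, giving n₂ = 4 × 249 = 996.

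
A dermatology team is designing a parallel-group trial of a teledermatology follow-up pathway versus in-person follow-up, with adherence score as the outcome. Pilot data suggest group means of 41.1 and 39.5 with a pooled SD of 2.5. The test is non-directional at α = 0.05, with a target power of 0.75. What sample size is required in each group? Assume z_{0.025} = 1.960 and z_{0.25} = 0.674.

n = 34 per group

Cohen's d = |M₁ − M₂| / SD_pooled = |41.1 − 39.5| / 2.5 = 1.6 / 2.5 = 0.640.
For two independent groups with equal n: n = 2·((z_{α/2} + z_β) / d)².
z_{α/2} + z_β = 1.960 + 0.674 = 2.634.
n = 2 × (2.634 / 0.640)² = 2 × 4.116² = 2 × 16.94 = 33.9.
Round up to the next whole participant.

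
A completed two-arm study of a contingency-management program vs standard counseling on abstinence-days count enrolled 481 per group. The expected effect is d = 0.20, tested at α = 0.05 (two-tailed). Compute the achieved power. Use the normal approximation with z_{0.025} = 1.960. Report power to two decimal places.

For two equal groups, power = Φ(d·√(n/2) − z_{α/2}).
d·√(n/2) = 0.20 × √(481/2) = 0.20 × 15.508 = 3.102.
z_β = 3.102 − 1.960 = 1.142.
Power = Φ(1.142) = 0.873.

power ≈ 0.87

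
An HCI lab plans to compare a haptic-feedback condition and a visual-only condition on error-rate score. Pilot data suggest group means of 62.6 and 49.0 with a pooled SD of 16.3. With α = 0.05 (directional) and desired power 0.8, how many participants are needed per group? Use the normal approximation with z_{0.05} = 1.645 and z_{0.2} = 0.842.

n = 18 per group

Cohen's d = |M₁ − M₂| / SD_pooled = |62.6 − 49.0| / 16.3 = 13.6 / 16.3 = 0.834.
For two independent groups with equal n: n = 2·((z_{α} + z_β) / d)².
z_{α} + z_β = 1.645 + 0.842 = 2.487.
n = 2 × (2.487 / 0.834)² = 2 × 2.982² = 2 × 8.89 = 17.8.
Round up to the next whole participant.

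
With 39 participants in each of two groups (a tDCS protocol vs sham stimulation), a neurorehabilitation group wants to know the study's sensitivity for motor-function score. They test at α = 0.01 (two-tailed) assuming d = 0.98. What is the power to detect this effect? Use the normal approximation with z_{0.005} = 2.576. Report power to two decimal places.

power ≈ 0.96

For two equal groups, power = Φ(d·√(n/2) − z_{α/2}).
d·√(n/2) = 0.98 × √(39/2) = 0.98 × 4.416 = 4.328.
z_β = 4.328 − 2.576 = 1.752.
Power = Φ(1.752) = 0.960.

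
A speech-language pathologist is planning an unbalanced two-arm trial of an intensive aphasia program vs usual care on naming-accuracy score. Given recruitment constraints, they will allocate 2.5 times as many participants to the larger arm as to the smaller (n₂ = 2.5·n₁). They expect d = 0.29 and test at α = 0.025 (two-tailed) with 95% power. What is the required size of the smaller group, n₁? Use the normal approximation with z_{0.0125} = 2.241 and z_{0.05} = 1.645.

n₁ = 252

With allocation ratio k = n₂/n₁ = 2.5, Var(x̄₁−x̄₂) = σ²(1/n₁ + 1/(k·n₁)) = σ²·(k+1)/(k·n₁).
So n₁ = (1 + 1/k)·((z_{α/2} + z_β)/d)² = 1.400 × (3.886/0.29)².
n₁ = 1.400 × 179.56 = 251.4.
Round up: n₁ = 252, giving n₂ = 2.5 × 252 = 630.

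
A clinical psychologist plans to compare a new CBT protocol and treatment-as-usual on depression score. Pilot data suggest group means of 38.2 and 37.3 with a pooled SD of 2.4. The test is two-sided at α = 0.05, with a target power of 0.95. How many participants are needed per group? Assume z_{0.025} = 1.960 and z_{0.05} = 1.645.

Cohen's d = |M₁ − M₂| / SD_pooled = |38.2 − 37.3| / 2.4 = 0.9 / 2.4 = 0.375.
For two independent groups with equal n: n = 2·((z_{α/2} + z_β) / d)².
z_{α/2} + z_β = 1.960 + 1.645 = 3.605.
n = 2 × (3.605 / 0.375)² = 2 × 9.613² = 2 × 92.42 = 184.8.
Round up to the next whole participant.

n = 185 per group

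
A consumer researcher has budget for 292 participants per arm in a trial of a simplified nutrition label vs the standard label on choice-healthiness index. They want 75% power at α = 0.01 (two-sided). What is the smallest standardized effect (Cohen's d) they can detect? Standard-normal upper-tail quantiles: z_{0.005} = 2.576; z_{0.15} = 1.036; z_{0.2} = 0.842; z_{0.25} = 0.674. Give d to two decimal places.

For two independent groups of n = 292 each: d_min = (z_{α/2} + z_β)·√(2/n).
z-sum = 2.576 + 0.674 = 3.250.
d_min = 3.250 × √(2/292) = 3.250 × 0.0828 = 0.269.

d_min ≈ 0.27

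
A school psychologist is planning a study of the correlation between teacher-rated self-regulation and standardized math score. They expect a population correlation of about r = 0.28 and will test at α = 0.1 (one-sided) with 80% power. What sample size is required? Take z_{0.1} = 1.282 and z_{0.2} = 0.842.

n = 58

Fisher's z: C = ½·ln((1+r)/(1−r)) = ½·ln(1.7778) = 0.2877.
n = ((z_{α} + z_β)/C)² + 3.
(1.282 + 0.842) / 0.2877 = 2.124 / 0.2877 = 7.383.
n = 7.383² + 3 = 54.50 + 3 = 57.5.
Round up.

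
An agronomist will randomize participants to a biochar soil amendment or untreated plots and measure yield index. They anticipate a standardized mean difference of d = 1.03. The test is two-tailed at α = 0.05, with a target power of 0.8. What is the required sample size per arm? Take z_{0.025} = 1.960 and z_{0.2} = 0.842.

n = 15 per group

For two independent groups with equal n: n = 2·((z_{α/2} + z_β) / d)².
z_{α/2} + z_β = 1.960 + 0.842 = 2.802.
n = 2 × (2.802 / 1.03)² = 2 × 2.720² = 2 × 7.40 = 14.8.
Round up to the next whole participant.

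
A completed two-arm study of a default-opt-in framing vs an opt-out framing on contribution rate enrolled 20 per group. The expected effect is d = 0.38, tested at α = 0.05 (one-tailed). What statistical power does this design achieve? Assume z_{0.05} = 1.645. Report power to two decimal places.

For two equal groups, power = Φ(d·√(n/2) − z_{α}).
d·√(n/2) = 0.38 × √(20/2) = 0.38 × 3.162 = 1.202.
z_β = 1.202 − 1.645 = -0.443.
Power = Φ(-0.443) = 0.329.

power ≈ 0.33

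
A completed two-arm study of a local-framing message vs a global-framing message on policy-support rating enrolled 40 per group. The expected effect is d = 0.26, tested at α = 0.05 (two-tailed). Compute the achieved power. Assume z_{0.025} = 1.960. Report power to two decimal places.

power ≈ 0.21

For two equal groups, power = Φ(d·√(n/2) − z_{α/2}).
d·√(n/2) = 0.26 × √(40/2) = 0.26 × 4.472 = 1.163.
z_β = 1.163 − 1.960 = -0.797.
Power = Φ(-0.797) = 0.213.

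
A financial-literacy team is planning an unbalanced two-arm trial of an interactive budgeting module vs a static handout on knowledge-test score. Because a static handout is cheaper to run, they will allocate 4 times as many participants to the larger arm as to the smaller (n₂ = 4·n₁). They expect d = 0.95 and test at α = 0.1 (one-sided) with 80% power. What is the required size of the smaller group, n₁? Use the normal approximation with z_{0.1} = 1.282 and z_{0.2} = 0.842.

With allocation ratio k = n₂/n₁ = 4, Var(x̄₁−x̄₂) = σ²(1/n₁ + 1/(k·n₁)) = σ²·(k+1)/(k·n₁).
So n₁ = (1 + 1/k)·((z_{α} + z_β)/d)² = 1.250 × (2.124/0.95)².
n₁ = 1.250 × 5.00 = 6.2.
Round up: n₁ = 7, giving n₂ = 4 × 7 = 28.

n₁ = 7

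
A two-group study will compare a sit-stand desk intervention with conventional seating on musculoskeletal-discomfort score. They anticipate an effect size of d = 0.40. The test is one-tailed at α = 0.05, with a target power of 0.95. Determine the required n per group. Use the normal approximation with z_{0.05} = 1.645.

n = 136 per group

For two independent groups with equal n: n = 2·((z_{α} + z_β) / d)².
z_{α} + z_β = 1.645 + 1.645 = 3.290.
n = 2 × (3.290 / 0.40)² = 2 × 8.225² = 2 × 67.65 = 135.3.
Round up to the next whole participant.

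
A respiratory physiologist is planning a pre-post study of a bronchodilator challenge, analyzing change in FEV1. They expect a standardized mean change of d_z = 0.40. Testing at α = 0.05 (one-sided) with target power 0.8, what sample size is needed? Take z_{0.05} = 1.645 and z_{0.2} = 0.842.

For a paired (one-sample on differences) test: n = ((z_{α} + z_β) / d)².
z_{α} + z_β = 1.645 + 0.842 = 2.487.
n = (2.487 / 0.40)² = 6.218² = 38.66.
Round up.

n = 39 pairs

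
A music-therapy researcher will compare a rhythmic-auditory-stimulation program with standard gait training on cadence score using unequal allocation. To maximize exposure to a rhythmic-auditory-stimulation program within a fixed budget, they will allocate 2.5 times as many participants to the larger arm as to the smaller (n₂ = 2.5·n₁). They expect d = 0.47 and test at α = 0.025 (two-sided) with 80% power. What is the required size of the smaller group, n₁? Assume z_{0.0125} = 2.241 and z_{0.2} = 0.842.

With allocation ratio k = n₂/n₁ = 2.5, Var(x̄₁−x̄₂) = σ²(1/n₁ + 1/(k·n₁)) = σ²·(k+1)/(k·n₁).
So n₁ = (1 + 1/k)·((z_{α/2} + z_β)/d)² = 1.400 × (3.083/0.47)².
n₁ = 1.400 × 43.03 = 60.2.
Round up: n₁ = 61, giving n₂ = ⌈2.5 × 61⌉ = ⌈152.5⌉ = 153.

n₁ = 61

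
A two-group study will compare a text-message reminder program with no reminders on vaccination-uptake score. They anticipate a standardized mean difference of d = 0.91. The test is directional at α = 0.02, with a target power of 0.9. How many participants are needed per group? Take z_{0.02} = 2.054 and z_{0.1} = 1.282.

For two independent groups with equal n: n = 2·((z_{α} + z_β) / d)².
z_{α} + z_β = 2.054 + 1.282 = 3.336.
n = 2 × (3.336 / 0.91)² = 2 × 3.666² = 2 × 13.44 = 26.9.
Round up to the next whole participant.

n = 27 per group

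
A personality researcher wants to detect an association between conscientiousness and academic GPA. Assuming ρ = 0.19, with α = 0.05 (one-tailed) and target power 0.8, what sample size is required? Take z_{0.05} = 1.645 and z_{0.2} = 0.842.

n = 171

Fisher's z: C = ½·ln((1+r)/(1−r)) = ½·ln(1.4691) = 0.1923.
n = ((z_{α} + z_β)/C)² + 3.
(1.645 + 0.842) / 0.1923 = 2.487 / 0.1923 = 12.933.
n = 12.933² + 3 = 167.26 + 3 = 170.3.
Round up.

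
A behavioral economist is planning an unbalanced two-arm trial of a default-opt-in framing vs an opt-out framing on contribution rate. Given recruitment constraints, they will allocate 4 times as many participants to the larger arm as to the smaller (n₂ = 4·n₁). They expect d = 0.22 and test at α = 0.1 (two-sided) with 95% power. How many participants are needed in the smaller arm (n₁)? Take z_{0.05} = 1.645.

n₁ = 280

With allocation ratio k = n₂/n₁ = 4, Var(x̄₁−x̄₂) = σ²(1/n₁ + 1/(k·n₁)) = σ²·(k+1)/(k·n₁).
So n₁ = (1 + 1/k)·((z_{α/2} + z_β)/d)² = 1.250 × (3.290/0.22)².
n₁ = 1.250 × 223.64 = 279.5.
Round up: n₁ = 280, giving n₂ = 4 × 280 = 1120.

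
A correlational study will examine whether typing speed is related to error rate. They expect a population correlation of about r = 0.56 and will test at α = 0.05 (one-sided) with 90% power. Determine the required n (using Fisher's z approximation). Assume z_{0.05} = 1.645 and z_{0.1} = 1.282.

n = 25

Fisher's z: C = ½·ln((1+r)/(1−r)) = ½·ln(3.5455) = 0.6328.
n = ((z_{α} + z_β)/C)² + 3.
(1.645 + 1.282) / 0.6328 = 2.927 / 0.6328 = 4.625.
n = 4.625² + 3 = 21.40 + 3 = 24.4.
Round up.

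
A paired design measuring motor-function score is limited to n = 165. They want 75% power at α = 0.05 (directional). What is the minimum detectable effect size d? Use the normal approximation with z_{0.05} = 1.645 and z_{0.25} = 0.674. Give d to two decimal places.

d_min ≈ 0.18

For a single sample (or paired design) of n = 165: d_min = (z_{α} + z_β)/√n.
z-sum = 1.645 + 0.674 = 2.319.
d_min = 2.319 / √165 = 2.319 / 12.845 = 0.181.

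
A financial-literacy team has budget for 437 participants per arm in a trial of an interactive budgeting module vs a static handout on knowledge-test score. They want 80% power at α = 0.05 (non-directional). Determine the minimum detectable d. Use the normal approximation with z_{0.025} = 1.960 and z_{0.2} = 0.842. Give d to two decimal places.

d_min ≈ 0.19

For two independent groups of n = 437 each: d_min = (z_{α/2} + z_β)·√(2/n).
z-sum = 1.960 + 0.842 = 2.802.
d_min = 2.802 × √(2/437) = 2.802 × 0.0677 = 0.190.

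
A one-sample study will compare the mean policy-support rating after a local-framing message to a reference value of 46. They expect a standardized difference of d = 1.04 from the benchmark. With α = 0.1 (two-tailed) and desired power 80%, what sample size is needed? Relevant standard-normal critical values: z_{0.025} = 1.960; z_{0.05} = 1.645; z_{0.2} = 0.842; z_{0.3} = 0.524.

For a one-sample test: n = ((z_{α/2} + z_β) / d)².
z_{α/2} + z_β = 1.645 + 0.842 = 2.487.
n = (2.487 / 1.04)² = 2.391² = 5.72.
Round up.

n = 6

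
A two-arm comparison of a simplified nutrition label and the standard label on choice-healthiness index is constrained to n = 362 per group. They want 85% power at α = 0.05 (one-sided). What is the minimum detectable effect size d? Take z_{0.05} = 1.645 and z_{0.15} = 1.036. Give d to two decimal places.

For two independent groups of n = 362 each: d_min = (z_{α} + z_β)·√(2/n).
z-sum = 1.645 + 1.036 = 2.681.
d_min = 2.681 × √(2/362) = 2.681 × 0.0743 = 0.199.

d_min ≈ 0.20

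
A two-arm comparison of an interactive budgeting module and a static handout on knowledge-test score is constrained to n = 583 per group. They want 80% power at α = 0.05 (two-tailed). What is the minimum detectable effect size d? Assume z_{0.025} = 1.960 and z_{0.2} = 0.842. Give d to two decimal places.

For two independent groups of n = 583 each: d_min = (z_{α/2} + z_β)·√(2/n).
z-sum = 1.960 + 0.842 = 2.802.
d_min = 2.802 × √(2/583) = 2.802 × 0.0586 = 0.164.

d_min ≈ 0.16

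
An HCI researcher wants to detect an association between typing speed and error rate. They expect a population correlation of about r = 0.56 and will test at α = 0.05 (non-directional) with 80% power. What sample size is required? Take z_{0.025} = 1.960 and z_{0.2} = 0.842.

n = 23

Fisher's z: C = ½·ln((1+r)/(1−r)) = ½·ln(3.5455) = 0.6328.
n = ((z_{α/2} + z_β)/C)² + 3.
(1.960 + 0.842) / 0.6328 = 2.802 / 0.6328 = 4.428.
n = 4.428² + 3 = 19.61 + 3 = 22.6.
Round up.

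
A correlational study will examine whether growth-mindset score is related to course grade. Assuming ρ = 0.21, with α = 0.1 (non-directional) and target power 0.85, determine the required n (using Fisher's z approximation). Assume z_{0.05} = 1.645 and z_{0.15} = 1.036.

n = 162

Fisher's z: C = ½·ln((1+r)/(1−r)) = ½·ln(1.5316) = 0.2132.
n = ((z_{α/2} + z_β)/C)² + 3.
(1.645 + 1.036) / 0.2132 = 2.681 / 0.2132 = 12.575.
n = 12.575² + 3 = 158.13 + 3 = 161.1.
Round up.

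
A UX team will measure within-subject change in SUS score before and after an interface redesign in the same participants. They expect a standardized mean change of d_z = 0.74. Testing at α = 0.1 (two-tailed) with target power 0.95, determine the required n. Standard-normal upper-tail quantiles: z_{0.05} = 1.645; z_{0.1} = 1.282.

n = 20 pairs

For a paired (one-sample on differences) test: n = ((z_{α/2} + z_β) / d)².
z_{α/2} + z_β = 1.645 + 1.645 = 3.290.
n = (3.290 / 0.74)² = 4.446² = 19.77.
Round up.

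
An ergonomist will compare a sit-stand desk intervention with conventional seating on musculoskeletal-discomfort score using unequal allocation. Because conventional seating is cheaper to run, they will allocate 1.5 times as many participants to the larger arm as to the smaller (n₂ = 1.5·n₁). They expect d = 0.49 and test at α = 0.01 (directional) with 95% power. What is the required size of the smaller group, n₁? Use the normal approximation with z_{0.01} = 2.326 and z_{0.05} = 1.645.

n₁ = 110

With allocation ratio k = n₂/n₁ = 1.5, Var(x̄₁−x̄₂) = σ²(1/n₁ + 1/(k·n₁)) = σ²·(k+1)/(k·n₁).
So n₁ = (1 + 1/k)·((z_{α} + z_β)/d)² = 1.667 × (3.971/0.49)².
n₁ = 1.667 × 65.68 = 109.5.
Round up: n₁ = 110, giving n₂ = 1.5 × 110 = 165.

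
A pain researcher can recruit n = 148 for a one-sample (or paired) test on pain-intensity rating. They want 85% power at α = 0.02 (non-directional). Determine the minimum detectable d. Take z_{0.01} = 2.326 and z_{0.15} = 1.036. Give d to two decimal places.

d_min ≈ 0.28

For a single sample (or paired design) of n = 148: d_min = (z_{α/2} + z_β)/√n.
z-sum = 2.326 + 1.036 = 3.362.
d_min = 3.362 / √148 = 3.362 / 12.166 = 0.276.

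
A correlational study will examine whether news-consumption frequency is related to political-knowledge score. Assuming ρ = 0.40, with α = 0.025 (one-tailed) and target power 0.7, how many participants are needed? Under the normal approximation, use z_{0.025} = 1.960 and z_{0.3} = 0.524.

Fisher's z: C = ½·ln((1+r)/(1−r)) = ½·ln(2.3333) = 0.4236.
n = ((z_{α} + z_β)/C)² + 3.
(1.960 + 0.524) / 0.4236 = 2.484 / 0.4236 = 5.864.
n = 5.864² + 3 = 34.39 + 3 = 37.4.
Round up.

n = 38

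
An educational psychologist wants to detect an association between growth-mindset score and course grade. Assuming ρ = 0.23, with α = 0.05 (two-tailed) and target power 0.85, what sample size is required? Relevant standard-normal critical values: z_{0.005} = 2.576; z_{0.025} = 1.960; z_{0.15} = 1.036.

Fisher's z: C = ½·ln((1+r)/(1−r)) = ½·ln(1.5974) = 0.2342.
n = ((z_{α/2} + z_β)/C)² + 3.
(1.960 + 1.036) / 0.2342 = 2.996 / 0.2342 = 12.792.
n = 12.792² + 3 = 163.65 + 3 = 166.6.
Round up.

n = 167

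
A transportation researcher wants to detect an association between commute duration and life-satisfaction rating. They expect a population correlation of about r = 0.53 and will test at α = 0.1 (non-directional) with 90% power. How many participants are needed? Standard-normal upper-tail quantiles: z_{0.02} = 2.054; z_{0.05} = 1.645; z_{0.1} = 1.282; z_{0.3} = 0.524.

Fisher's z: C = ½·ln((1+r)/(1−r)) = ½·ln(3.2553) = 0.5901.
n = ((z_{α/2} + z_β)/C)² + 3.
(1.645 + 1.282) / 0.5901 = 2.927 / 0.5901 = 4.960.
n = 4.960² + 3 = 24.60 + 3 = 27.6.
Round up.

n = 28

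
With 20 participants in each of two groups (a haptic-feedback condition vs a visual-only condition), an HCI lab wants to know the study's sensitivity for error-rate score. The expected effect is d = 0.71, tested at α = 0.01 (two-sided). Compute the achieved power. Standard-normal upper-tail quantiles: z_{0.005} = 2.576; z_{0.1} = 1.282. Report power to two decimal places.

power ≈ 0.37

For two equal groups, power = Φ(d·√(n/2) − z_{α/2}).
d·√(n/2) = 0.71 × √(20/2) = 0.71 × 3.162 = 2.245.
z_β = 2.245 − 2.576 = -0.331.
Power = Φ(-0.331) = 0.370.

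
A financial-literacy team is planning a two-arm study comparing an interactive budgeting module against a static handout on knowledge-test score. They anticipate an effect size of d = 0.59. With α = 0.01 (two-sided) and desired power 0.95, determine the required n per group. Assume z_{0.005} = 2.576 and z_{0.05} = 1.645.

n = 103 per group

For two independent groups with equal n: n = 2·((z_{α/2} + z_β) / d)².
z_{α/2} + z_β = 2.576 + 1.645 = 4.221.
n = 2 × (4.221 / 0.59)² = 2 × 7.154² = 2 × 51.18 = 102.4.
Round up to the next whole participant.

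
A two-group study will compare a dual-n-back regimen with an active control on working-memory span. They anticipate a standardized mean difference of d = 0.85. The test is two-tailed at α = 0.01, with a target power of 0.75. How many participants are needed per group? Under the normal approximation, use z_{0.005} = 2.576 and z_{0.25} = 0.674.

n = 30 per group

For two independent groups with equal n: n = 2·((z_{α/2} + z_β) / d)².
z_{α/2} + z_β = 2.576 + 0.674 = 3.250.
n = 2 × (3.250 / 0.85)² = 2 × 3.824² = 2 × 14.62 = 29.2.
Round up to the next whole participant.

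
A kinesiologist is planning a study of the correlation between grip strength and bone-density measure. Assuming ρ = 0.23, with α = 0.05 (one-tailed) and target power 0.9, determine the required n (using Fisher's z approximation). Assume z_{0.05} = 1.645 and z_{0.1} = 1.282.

n = 160

Fisher's z: C = ½·ln((1+r)/(1−r)) = ½·ln(1.5974) = 0.2342.
n = ((z_{α} + z_β)/C)² + 3.
(1.645 + 1.282) / 0.2342 = 2.927 / 0.2342 = 12.498.
n = 12.498² + 3 = 156.20 + 3 = 159.2.
Round up.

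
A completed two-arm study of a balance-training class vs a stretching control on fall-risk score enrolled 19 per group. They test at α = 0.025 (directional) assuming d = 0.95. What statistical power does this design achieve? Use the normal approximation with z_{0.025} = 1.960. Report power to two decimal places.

power ≈ 0.83

For two equal groups, power = Φ(d·√(n/2) − z_{α}).
d·√(n/2) = 0.95 × √(19/2) = 0.95 × 3.082 = 2.928.
z_β = 2.928 − 1.960 = 0.968.
Power = Φ(0.968) = 0.834.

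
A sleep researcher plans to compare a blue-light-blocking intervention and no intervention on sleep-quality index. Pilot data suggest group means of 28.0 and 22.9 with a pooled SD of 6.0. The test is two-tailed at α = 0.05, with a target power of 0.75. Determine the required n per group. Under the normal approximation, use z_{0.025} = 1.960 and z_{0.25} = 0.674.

n = 20 per group

Cohen's d = |M₁ − M₂| / SD_pooled = |28.0 − 22.9| / 6.0 = 5.1 / 6.0 = 0.850.
For two independent groups with equal n: n = 2·((z_{α/2} + z_β) / d)².
z_{α/2} + z_β = 1.960 + 0.674 = 2.634.
n = 2 × (2.634 / 0.850)² = 2 × 3.099² = 2 × 9.60 = 19.2.
Round up to the next whole participant.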